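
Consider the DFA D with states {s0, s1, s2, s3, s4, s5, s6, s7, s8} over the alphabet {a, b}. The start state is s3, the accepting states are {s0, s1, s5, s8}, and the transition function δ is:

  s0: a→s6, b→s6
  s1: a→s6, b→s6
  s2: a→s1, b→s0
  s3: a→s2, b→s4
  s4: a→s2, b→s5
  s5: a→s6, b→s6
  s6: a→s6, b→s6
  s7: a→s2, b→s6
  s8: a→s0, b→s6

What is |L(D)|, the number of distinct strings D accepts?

5

The useful subgraph on states {s0, s1, s2, s3, s4, s5} is acyclic, so L(D) is finite; the longest accepting path visits 4 useful states, giving maximum string length 3.
Counting accepting paths from s3 by length: 3 of length 2, 2 of length 3. Total 5.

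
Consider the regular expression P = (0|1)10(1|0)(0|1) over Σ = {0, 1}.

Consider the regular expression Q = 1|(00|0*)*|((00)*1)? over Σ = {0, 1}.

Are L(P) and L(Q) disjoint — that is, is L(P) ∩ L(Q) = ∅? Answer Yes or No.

Yes

Converting the expression P to a DFA (subset construction, then merging equivalent states) gives the minimal DFA with states {p0, p1, p2, p3, p4, p5, p6}, start state p0, accepting states {p6} and transitions p0: 0→p1, 1→p1; p1: 0→p2, 1→p3; p2: 0→p2, 1→p2; p3: 0→p4, 1→p2; p4: 0→p5, 1→p5; p5: 0→p6, 1→p6; p6: 0→p2, 1→p2.
Converting the expression Q to a DFA (subset construction, then merging equivalent states) gives the minimal DFA with states {q0, q1, q2, q3}, start state q0, accepting states {q0, q1, q2} and transitions q0: 0→q1, 1→q2; q1: 0→q0, 1→q3; q2: 0→q3, 1→q3; q3: 0→q3, 1→q3.
Exploring the product automaton P × Q from the start pair (p0, q0), following both machines on each input symbol, reaches 11 state pairs: (p0, q0), (p1, q1), (p1, q2), (p2, q0), (p3, q3), (p2, q3), (p2, q1), (p2, q2), (p4, q3), (p5, q3), (p6, q3).
P accepts in {p6} and Q accepts in {q0, q1, q2}; no reachable pair has both components accepting, so no string drives both machines to acceptance simultaneously and L(P) ∩ L(Q) = ∅.
So no string is accepted by both, and the intersection is empty.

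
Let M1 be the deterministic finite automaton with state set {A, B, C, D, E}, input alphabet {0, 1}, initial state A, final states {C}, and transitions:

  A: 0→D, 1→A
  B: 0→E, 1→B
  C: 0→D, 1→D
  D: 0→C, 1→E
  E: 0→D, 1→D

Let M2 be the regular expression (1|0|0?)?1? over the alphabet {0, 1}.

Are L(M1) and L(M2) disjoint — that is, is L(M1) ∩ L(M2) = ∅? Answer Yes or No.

Yes

Converting the expression M2 to a DFA (subset construction, then merging equivalent states) gives the minimal DFA with states {r0, r1, r2, r3}, start state r0, accepting states {r0, r1, r3} and transitions r0: 0→r1, 1→r1; r1: 0→r2, 1→r3; r2: 0→r2, 1→r2; r3: 0→r2, 1→r2.
Exploring the product automaton M1 × M2 from the start pair (A, r0), following both machines on each input symbol, reaches 9 state pairs: (A, r0), (D, r1), (A, r1), (C, r2), (E, r3), (D, r2), (A, r3), (E, r2), (A, r2).
M1 accepts in {C} and M2 accepts in {r0, r1, r3}; no reachable pair has both components accepting, so no string drives both machines to acceptance simultaneously and L(M1) ∩ L(M2) = ∅.
So no string is accepted by both, and the intersection is empty.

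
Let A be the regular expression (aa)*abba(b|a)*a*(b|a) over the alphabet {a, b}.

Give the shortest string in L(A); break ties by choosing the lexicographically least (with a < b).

abbaa

By inspection of the expression, no string of length less than 5 matches, and abbaa is the lexicographically first match of length 5.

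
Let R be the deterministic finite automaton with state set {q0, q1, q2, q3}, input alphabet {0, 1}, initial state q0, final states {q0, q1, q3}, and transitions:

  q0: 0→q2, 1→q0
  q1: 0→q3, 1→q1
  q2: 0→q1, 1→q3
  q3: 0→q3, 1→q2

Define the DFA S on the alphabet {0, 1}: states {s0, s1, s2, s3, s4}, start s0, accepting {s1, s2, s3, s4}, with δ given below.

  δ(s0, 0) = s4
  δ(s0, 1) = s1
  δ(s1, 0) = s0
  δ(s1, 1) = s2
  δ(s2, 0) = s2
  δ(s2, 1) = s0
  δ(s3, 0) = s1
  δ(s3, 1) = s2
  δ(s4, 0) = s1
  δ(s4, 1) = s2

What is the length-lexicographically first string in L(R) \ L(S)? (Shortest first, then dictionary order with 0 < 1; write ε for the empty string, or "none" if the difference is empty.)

The empty string ε is accepted by R but not by S.
Since ε is the unique shortest string, it is the required witness.

ε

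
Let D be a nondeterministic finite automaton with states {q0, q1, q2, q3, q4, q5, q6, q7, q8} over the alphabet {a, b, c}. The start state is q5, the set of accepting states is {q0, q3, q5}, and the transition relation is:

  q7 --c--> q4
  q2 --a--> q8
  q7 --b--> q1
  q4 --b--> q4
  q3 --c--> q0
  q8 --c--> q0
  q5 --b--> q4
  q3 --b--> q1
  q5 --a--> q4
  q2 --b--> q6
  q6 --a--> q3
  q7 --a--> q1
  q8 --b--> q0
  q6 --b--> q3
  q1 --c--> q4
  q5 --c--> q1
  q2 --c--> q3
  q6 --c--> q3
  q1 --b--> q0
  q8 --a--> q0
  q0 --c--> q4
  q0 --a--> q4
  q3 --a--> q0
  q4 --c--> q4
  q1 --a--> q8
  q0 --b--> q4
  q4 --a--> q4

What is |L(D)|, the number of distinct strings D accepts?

5

The useful subgraph on states {q0, q1, q5, q8} is acyclic, so L(D) is finite; the longest accepting path visits 4 useful states, giving maximum string length 3.
Counting accepting paths from q5 by length: 1 of length 0, 1 of length 2, 3 of length 3. Total 5.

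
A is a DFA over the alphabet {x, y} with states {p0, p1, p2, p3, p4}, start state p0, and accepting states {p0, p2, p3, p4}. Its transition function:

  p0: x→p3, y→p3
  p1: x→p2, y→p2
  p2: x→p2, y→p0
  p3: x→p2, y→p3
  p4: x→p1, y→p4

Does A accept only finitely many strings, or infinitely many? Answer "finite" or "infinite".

State p0 is reachable from the start and can reach an accepting state, and it lies on the cycle p0 → p3 → p2 → p0.
Traversing that cycle any number of times yields accepted strings of unbounded length, so the language is infinite.

infinite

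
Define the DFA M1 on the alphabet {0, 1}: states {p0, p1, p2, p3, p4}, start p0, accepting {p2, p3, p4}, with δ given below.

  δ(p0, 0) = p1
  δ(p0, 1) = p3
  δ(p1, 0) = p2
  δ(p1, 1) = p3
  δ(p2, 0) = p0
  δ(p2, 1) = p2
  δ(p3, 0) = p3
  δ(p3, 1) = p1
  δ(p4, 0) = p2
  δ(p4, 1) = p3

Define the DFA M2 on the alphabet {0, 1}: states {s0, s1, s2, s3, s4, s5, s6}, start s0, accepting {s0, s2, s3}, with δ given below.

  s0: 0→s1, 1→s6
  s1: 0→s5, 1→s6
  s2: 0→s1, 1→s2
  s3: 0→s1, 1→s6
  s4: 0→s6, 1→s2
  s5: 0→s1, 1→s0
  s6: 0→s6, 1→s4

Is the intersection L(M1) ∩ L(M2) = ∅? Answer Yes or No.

The string 001 is accepted by both M1 and M2.
Hence L(M1) ∩ L(M2) ≠ ∅.

No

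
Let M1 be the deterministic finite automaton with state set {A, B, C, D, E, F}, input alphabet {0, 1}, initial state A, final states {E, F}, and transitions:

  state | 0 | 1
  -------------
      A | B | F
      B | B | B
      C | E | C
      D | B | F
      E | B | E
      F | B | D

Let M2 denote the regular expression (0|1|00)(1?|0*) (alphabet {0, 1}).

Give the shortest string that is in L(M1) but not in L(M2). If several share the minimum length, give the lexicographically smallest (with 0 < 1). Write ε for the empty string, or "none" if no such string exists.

The string 111 is accepted by M1 but not by M2.
No shorter string lies in the difference, and 111 is the lexicographically first length-3 string in L(M1) \ L(M2).

111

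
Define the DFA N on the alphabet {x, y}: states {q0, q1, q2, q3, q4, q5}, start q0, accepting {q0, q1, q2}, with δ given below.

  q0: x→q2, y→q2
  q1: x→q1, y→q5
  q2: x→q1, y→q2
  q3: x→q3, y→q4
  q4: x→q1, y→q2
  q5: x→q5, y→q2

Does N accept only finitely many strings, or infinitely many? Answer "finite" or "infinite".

State q1 is reachable from the start and can reach an accepting state, and it lies on the cycle q1 → q1.
Traversing that cycle any number of times yields accepted strings of unbounded length, so the language is infinite.

infinite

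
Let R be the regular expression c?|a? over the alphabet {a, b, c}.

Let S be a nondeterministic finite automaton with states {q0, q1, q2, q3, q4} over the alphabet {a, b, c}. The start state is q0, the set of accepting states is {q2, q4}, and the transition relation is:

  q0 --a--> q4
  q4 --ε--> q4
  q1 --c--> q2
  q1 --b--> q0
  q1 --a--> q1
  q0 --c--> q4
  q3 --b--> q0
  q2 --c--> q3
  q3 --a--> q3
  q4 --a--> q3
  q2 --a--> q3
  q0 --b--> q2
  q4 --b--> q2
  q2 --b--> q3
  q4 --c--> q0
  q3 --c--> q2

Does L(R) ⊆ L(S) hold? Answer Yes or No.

The empty string ε is in L(R) but not in L(S).
So L(R) ⊄ L(S).

No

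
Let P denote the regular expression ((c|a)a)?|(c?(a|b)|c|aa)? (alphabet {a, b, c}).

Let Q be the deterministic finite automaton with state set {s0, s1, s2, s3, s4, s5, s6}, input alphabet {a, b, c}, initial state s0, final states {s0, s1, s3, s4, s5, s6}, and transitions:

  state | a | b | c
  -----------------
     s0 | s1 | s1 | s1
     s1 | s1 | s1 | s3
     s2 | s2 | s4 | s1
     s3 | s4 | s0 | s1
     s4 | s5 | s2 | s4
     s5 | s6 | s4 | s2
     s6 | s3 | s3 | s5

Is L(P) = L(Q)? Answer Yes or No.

No

The string ab is accepted by Q but rejected by P.
So L(P) ≠ L(Q).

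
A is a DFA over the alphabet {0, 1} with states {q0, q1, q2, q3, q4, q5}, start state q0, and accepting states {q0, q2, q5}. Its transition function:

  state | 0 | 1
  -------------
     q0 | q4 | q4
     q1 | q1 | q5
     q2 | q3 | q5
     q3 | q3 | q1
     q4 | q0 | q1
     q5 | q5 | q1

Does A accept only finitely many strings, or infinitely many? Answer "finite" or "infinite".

infinite

State q0 is reachable from the start and can reach an accepting state, and it lies on the cycle q0 → q4 → q0.
Traversing that cycle any number of times yields accepted strings of unbounded length, so the language is infinite.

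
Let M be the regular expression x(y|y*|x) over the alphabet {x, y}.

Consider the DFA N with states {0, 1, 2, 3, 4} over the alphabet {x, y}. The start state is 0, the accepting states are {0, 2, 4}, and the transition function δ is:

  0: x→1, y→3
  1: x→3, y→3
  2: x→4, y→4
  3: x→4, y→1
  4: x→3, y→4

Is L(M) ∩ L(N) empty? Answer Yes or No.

Converting the expression M to a DFA (subset construction, then merging equivalent states) gives the minimal DFA with states {m0, m1, m2, m3, m4}, start state m0, accepting states {m1, m3, m4} and transitions m0: x→m1, y→m2; m1: x→m3, y→m4; m2: x→m2, y→m2; m3: x→m2, y→m2; m4: x→m2, y→m4.
Exploring the product automaton M × N from the start pair (m0, 0), following both machines on each input symbol, reaches 8 state pairs: (m0, 0), (m1, 1), (m2, 3), (m3, 3), (m4, 3), (m2, 4), (m2, 1), (m4, 1).
M accepts in {m1, m3, m4} and N accepts in {0, 2, 4}; no reachable pair has both components accepting, so no string drives both machines to acceptance simultaneously and L(M) ∩ L(N) = ∅.
So no string is accepted by both, and the intersection is empty.

Yes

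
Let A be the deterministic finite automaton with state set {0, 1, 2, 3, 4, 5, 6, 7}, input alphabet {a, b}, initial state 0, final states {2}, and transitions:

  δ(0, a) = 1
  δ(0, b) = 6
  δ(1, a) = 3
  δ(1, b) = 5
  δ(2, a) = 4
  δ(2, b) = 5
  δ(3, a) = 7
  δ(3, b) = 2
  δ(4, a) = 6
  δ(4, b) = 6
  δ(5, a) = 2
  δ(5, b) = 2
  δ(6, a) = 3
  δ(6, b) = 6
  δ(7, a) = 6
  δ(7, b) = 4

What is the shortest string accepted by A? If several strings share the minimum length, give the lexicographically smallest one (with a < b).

A breadth-first search from 0 reaches an accepting state first via the path 0 → 1 → 3 → 2 on input aab.
No string of length < 3 is accepted (BFS exhausts all shorter strings without reaching an accepting state), and aab is the lexicographically least accepting string of length 3.

aab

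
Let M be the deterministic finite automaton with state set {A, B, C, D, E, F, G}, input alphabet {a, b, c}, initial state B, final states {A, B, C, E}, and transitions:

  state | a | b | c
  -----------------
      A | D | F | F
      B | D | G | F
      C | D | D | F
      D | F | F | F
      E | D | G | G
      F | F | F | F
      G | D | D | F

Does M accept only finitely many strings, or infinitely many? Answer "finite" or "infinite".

The useful states (reachable from B and able to reach an accepting state) are {B}.
Restricted to these states the transition graph has no cycle, so every accepting path has bounded length and L is finite.

finite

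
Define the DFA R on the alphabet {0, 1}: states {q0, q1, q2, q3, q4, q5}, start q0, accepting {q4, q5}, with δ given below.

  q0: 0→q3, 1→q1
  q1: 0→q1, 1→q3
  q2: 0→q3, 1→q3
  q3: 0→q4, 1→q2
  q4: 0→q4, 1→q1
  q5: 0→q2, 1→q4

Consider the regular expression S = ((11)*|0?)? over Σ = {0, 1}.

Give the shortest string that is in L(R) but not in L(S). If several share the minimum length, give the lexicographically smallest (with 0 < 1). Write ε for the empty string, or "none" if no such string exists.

The string 00 is accepted by R but not by S.
No shorter string lies in the difference, and 00 is the lexicographically first length-2 string in L(R) \ L(S).

00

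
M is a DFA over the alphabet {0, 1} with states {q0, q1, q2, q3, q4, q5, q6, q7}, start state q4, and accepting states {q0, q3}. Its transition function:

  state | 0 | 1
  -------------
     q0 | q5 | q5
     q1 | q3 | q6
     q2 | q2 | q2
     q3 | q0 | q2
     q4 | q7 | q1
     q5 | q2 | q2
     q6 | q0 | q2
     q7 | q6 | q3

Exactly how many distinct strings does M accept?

The useful subgraph on states {q0, q1, q3, q4, q6, q7} is acyclic, so L(M) is finite; the longest accepting path visits 4 useful states, giving maximum string length 3.
Counting accepting paths from q4 by length: 2 of length 2, 4 of length 3. Total 6.

6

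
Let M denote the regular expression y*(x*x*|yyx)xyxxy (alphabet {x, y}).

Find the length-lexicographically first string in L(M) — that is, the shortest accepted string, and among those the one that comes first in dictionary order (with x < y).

xyxxy

By inspection of the expression, no string of length less than 5 matches, and xyxxy is the lexicographically first match of length 5.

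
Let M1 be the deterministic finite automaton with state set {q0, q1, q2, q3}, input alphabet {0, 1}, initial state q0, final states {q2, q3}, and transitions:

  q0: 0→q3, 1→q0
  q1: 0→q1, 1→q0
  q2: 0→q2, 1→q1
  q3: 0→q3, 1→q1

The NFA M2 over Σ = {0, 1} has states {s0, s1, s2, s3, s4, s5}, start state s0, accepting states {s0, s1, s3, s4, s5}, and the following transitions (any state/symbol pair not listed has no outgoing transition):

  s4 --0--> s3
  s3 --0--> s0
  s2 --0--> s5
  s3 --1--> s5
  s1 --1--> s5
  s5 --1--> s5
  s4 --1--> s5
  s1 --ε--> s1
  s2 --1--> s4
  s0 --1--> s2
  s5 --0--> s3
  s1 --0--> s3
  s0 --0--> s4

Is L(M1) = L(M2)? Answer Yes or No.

The empty string ε is accepted by M2 but rejected by M1.
So L(M1) ≠ L(M2).

No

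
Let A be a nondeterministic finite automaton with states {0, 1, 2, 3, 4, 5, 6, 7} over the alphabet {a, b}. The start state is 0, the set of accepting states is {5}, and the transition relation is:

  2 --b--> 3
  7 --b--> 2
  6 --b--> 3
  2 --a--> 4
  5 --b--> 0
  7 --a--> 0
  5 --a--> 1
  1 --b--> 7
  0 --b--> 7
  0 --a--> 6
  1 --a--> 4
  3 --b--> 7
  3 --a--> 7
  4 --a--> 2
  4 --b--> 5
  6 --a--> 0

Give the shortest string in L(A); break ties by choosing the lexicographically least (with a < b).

A breadth-first search from 0 reaches an accepting state first via the path 0 → 7 → 2 → 4 → 5 on input bbab.
No string of length < 4 is accepted (BFS exhausts all shorter strings without reaching an accepting state), and bbab is the lexicographically least accepting string of length 4.

bbab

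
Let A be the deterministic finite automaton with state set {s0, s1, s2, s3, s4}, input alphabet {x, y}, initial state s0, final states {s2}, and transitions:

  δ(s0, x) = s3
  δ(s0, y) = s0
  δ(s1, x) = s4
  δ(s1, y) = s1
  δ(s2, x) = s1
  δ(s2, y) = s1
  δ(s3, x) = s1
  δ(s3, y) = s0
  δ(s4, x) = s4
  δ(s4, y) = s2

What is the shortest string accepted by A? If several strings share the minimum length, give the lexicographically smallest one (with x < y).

A breadth-first search from s0 reaches an accepting state first via the path s0 → s3 → s1 → s4 → s2 on input xxxy.
No string of length < 4 is accepted (BFS exhausts all shorter strings without reaching an accepting state), and xxxy is the lexicographically least accepting string of length 4.

xxxy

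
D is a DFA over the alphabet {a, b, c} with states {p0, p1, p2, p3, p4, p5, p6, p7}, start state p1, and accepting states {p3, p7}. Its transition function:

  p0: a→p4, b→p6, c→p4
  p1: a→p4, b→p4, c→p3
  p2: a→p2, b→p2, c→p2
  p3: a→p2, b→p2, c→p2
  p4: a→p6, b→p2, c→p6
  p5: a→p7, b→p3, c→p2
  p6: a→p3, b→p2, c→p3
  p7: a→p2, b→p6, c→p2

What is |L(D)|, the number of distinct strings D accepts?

9

The useful subgraph on states {p1, p3, p4, p6} is acyclic, so L(D) is finite; the longest accepting path visits 4 useful states, giving maximum string length 3.
Counting accepting paths from p1 by length: 1 of length 1, 8 of length 3. Total 9.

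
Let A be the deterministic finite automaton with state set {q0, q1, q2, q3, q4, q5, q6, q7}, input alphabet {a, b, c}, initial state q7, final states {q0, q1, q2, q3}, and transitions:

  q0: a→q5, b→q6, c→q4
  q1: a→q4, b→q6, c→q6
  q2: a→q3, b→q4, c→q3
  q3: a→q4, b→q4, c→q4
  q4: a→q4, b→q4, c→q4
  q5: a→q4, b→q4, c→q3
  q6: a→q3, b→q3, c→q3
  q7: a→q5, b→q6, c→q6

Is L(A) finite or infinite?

finite

The useful states (reachable from q7 and able to reach an accepting state) are {q3, q5, q6, q7}.
Restricted to these states the transition graph has no cycle, so every accepting path has bounded length and L is finite.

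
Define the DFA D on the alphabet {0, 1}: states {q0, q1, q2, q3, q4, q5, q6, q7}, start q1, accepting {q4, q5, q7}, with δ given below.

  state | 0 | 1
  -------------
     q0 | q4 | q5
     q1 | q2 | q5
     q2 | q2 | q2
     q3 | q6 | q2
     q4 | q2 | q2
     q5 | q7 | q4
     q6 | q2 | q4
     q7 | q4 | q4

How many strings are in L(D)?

5

The useful subgraph on states {q1, q4, q5, q7} is acyclic, so L(D) is finite; the longest accepting path visits 4 useful states, giving maximum string length 3.
Counting accepting paths from q1 by length: 1 of length 1, 2 of length 2, 2 of length 3. Total 5.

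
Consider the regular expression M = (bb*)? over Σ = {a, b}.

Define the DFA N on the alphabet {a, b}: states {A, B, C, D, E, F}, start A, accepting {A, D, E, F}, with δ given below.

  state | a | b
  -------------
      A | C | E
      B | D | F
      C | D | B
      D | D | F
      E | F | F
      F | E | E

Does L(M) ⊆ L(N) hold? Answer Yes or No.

Yes

Converting the expression M to a DFA (subset construction, then merging equivalent states) gives the minimal DFA with states {m0, m1}, start state m0, accepting states {m0} and transitions m0: a→m1, b→m0; m1: a→m1, b→m1.
Exploring the product automaton M × N from the start pair (m0, A), following both machines on each input symbol, reaches 8 state pairs: (m0, A), (m1, C), (m0, E), (m1, D), (m1, B), (m1, F), (m0, F), (m1, E).
M accepts in {m0} and N accepts in {A, D, E, F}. The reachable pairs whose M-component is accepting are (m0, A), (m0, E), (m0, F); in each of them the N-component is accepting too, so the product for L(M) \ L(N) (M-component accepting, N-component rejecting) has no reachable accepting pair and the difference is empty.
Hence every string in L(M) is also in L(N).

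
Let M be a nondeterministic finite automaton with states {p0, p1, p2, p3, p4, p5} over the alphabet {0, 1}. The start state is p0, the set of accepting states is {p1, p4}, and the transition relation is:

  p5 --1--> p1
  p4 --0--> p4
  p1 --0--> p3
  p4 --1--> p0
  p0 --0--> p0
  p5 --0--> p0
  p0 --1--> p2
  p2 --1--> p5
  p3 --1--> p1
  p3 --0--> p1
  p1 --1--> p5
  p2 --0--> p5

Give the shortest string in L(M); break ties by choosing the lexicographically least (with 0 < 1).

101

A breadth-first search from p0 reaches an accepting state first via the path p0 → p2 → p5 → p1 on input 101.
No string of length < 3 is accepted (BFS exhausts all shorter strings without reaching an accepting state), and 101 is the lexicographically least accepting string of length 3.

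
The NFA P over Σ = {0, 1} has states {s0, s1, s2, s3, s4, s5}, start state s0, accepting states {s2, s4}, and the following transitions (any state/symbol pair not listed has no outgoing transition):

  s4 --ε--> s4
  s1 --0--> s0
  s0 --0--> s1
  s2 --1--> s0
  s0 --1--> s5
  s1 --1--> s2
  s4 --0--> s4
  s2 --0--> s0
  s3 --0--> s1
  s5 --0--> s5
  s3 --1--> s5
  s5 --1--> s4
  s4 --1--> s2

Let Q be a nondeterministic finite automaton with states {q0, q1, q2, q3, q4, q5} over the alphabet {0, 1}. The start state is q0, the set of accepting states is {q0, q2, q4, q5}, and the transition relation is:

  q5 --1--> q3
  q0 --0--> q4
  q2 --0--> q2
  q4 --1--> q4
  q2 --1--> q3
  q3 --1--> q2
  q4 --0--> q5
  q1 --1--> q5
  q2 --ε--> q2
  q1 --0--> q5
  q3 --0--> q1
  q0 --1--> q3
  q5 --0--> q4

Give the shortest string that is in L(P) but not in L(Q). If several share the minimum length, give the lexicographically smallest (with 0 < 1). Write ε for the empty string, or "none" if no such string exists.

The string 111 is accepted by P but not by Q.
No shorter string lies in the difference, and 111 is the lexicographically first length-3 string in L(P) \ L(Q).

111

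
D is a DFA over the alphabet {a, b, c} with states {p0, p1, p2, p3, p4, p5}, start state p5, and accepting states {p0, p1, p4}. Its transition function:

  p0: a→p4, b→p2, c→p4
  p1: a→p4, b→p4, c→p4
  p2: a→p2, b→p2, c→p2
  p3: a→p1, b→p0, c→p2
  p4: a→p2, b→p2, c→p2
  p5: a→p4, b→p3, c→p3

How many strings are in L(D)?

15

The useful subgraph on states {p0, p1, p3, p4, p5} is acyclic, so L(D) is finite; the longest accepting path visits 4 useful states, giving maximum string length 3.
Counting accepting paths from p5 by length: 1 of length 1, 4 of length 2, 10 of length 3. Total 15.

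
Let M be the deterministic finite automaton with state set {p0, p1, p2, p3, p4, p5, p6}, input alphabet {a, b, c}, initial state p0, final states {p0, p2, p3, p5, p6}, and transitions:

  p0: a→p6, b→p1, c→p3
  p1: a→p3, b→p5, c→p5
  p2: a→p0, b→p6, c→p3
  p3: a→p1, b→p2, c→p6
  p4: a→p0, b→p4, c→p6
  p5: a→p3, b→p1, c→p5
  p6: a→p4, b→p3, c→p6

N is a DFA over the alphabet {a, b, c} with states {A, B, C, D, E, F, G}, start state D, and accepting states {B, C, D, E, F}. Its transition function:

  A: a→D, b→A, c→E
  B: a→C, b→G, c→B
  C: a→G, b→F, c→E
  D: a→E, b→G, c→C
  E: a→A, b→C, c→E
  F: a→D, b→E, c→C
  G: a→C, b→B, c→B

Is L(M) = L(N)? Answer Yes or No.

Exploring the product automaton M × N from the start pair (p0, D), following both machines on each input symbol, reaches 7 state pairs: (p0, D), (p6, E), (p1, G), (p3, C), (p4, A), (p5, B), (p2, F).
M accepts in {p0, p2, p3, p5, p6} and N accepts in {B, C, D, E, F}. In every reachable pair the two components are either both accepting — (p0, D), (p6, E), (p3, C), (p5, B), (p2, F) — or both non-accepting, so no string is accepted by exactly one of the machines: L(M) \ L(N) and L(N) \ L(M) are both empty.
Hence every string is accepted by M iff it is accepted by N, and the two languages coincide.

Yes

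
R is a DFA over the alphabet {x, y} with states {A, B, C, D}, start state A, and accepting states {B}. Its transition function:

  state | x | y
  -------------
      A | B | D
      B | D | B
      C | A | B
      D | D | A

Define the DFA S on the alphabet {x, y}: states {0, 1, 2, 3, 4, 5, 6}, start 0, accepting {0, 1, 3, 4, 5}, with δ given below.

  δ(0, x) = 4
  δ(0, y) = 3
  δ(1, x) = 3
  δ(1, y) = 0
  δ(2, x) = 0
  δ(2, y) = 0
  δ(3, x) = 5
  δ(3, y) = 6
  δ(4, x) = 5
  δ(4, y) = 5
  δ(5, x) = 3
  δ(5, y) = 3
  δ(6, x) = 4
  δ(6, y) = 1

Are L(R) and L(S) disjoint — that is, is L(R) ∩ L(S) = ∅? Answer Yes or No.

No

The string x is accepted by both R and S.
Hence L(R) ∩ L(S) ≠ ∅.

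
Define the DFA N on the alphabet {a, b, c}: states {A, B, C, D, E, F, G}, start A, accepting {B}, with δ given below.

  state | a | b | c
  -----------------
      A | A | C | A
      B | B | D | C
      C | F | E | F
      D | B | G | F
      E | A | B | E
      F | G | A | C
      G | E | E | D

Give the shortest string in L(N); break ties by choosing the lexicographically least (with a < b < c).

bbb

A breadth-first search from A reaches an accepting state first via the path A → C → E → B on input bbb.
No string of length < 3 is accepted (BFS exhausts all shorter strings without reaching an accepting state), and bbb is the lexicographically least accepting string of length 3.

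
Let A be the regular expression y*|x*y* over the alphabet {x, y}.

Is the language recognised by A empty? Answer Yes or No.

No

The empty string ε matches the expression, so it belongs to L(A).
Since L(A) contains at least one string, it is not empty.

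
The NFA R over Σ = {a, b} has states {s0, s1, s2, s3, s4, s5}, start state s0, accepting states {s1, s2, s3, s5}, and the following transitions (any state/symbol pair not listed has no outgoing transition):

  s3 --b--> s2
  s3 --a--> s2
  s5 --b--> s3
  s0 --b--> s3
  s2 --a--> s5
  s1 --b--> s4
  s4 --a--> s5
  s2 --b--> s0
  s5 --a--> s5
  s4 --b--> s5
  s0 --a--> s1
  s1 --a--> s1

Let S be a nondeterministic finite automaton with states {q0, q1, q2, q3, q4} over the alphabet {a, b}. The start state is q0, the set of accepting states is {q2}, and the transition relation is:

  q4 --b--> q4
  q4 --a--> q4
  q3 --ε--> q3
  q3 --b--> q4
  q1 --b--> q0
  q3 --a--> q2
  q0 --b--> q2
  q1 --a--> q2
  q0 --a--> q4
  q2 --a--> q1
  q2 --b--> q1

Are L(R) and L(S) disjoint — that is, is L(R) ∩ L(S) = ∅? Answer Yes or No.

No

The string b is accepted by both R and S.
Hence L(R) ∩ L(S) ≠ ∅.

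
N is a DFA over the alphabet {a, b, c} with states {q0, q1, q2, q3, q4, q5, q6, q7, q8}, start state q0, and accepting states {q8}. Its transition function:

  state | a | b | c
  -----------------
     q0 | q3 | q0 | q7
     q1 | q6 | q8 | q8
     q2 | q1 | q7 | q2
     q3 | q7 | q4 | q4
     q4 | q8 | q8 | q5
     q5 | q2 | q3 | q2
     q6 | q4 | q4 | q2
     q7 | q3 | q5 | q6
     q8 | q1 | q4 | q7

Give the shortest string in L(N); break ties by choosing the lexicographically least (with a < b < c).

aba

A breadth-first search from q0 reaches an accepting state first via the path q0 → q3 → q4 → q8 on input aba.
No string of length < 3 is accepted (BFS exhausts all shorter strings without reaching an accepting state), and aba is the lexicographically least accepting string of length 3.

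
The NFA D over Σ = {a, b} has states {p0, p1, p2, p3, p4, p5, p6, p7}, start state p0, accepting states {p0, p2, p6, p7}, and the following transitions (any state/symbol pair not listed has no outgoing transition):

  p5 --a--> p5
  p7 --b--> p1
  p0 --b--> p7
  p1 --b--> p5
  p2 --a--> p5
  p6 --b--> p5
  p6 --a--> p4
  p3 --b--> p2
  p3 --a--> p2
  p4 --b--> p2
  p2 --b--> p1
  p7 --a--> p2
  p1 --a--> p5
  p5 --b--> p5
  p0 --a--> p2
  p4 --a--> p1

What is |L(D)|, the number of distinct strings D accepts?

4

The useful subgraph on states {p0, p2, p7} is acyclic, so L(D) is finite; the longest accepting path visits 3 useful states, giving maximum string length 2.
Counting accepting paths from p0 by length: 1 of length 0, 2 of length 1, 1 of length 2. Total 4.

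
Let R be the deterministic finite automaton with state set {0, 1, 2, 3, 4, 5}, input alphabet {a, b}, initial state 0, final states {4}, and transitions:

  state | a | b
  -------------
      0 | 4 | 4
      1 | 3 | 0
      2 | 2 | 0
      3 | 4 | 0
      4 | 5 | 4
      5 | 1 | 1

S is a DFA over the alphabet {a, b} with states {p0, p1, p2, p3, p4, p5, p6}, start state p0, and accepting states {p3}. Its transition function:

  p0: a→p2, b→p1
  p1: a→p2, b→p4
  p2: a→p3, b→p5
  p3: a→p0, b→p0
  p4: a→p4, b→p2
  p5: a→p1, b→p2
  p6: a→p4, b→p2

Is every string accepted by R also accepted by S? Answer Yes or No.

The string a is in L(R) but not in L(S).
So L(R) ⊄ L(S).

No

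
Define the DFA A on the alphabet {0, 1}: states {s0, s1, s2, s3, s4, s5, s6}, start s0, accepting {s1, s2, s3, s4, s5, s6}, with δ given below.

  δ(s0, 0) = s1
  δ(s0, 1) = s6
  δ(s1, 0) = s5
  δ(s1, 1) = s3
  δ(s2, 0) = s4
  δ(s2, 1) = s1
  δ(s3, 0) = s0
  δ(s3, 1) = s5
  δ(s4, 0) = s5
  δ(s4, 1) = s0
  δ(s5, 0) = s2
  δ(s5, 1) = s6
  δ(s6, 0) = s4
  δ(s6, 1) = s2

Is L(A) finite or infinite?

infinite

State s0 is reachable from the start and can reach an accepting state, and it lies on the cycle s0 → s1 → s3 → s0.
Traversing that cycle any number of times yields accepted strings of unbounded length, so the language is infinite.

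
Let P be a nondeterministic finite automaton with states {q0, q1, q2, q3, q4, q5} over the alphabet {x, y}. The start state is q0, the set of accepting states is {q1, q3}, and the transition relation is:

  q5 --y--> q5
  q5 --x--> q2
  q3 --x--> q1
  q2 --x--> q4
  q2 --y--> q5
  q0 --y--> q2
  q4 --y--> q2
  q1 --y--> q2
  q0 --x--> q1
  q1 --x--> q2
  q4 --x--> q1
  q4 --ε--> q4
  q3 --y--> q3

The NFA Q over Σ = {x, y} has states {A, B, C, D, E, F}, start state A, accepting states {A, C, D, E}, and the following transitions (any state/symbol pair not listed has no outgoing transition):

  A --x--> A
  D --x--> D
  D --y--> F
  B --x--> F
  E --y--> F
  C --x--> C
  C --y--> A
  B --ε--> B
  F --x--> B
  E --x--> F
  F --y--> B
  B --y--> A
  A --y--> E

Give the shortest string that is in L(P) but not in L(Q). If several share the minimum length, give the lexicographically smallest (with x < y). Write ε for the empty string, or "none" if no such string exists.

yxx

The string yxx is accepted by P but not by Q.
No shorter string lies in the difference, and yxx is the lexicographically first length-3 string in L(P) \ L(Q).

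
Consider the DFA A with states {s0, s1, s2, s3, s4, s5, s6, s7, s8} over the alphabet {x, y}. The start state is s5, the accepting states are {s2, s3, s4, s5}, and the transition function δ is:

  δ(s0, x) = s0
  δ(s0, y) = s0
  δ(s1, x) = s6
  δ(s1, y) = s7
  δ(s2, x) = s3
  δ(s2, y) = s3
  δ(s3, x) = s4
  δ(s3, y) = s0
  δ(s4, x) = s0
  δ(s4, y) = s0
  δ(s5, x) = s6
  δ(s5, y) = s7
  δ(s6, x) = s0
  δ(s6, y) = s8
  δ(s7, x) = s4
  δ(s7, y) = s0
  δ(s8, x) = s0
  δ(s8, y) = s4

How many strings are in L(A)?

3

The useful subgraph on states {s4, s5, s6, s7, s8} is acyclic, so L(A) is finite; the longest accepting path visits 4 useful states, giving maximum string length 3.
Counting accepting paths from s5 by length: 1 of length 0, 1 of length 2, 1 of length 3. Total 3.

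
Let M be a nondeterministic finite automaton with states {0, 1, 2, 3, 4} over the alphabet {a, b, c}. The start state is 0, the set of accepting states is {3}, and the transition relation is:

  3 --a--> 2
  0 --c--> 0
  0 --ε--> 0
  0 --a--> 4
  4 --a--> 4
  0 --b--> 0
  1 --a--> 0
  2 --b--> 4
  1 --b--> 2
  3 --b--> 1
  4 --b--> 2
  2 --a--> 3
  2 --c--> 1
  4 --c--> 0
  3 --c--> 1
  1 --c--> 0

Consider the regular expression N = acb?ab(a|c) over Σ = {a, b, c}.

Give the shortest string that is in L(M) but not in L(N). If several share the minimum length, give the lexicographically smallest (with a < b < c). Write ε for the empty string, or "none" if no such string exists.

The string aba is accepted by M but not by N.
No shorter string lies in the difference, and aba is the lexicographically first length-3 string in L(M) \ L(N).

aba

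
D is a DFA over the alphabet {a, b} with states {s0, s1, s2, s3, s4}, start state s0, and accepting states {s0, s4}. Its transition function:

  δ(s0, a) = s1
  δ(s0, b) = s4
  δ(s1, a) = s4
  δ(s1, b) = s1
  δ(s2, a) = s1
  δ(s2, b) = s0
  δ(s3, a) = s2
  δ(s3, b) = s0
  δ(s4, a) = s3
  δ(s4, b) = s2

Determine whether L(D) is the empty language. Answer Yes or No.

No

The empty string ε is accepted: the run s0 ends in the accepting state s0.
Since at least one string is accepted, L(D) is not empty.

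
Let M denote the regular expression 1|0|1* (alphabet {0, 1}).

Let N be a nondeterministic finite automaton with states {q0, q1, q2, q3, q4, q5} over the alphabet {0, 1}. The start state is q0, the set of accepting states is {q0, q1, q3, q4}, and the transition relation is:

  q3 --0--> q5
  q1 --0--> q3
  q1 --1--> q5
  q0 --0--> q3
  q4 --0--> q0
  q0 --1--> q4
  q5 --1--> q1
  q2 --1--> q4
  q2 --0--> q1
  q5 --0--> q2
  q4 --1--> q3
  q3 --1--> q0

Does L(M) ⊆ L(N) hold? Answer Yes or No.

Converting the expression M to a DFA (subset construction, then merging equivalent states) gives the minimal DFA with states {m0, m1, m2, m3}, start state m0, accepting states {m0, m1, m2} and transitions m0: 0→m1, 1→m2; m1: 0→m3, 1→m3; m2: 0→m3, 1→m2; m3: 0→m3, 1→m3.
Exploring the product automaton M × N from the start pair (m0, q0), following both machines on each input symbol, reaches 11 state pairs: (m0, q0), (m1, q3), (m2, q4), (m3, q5), (m3, q0), (m2, q3), (m3, q2), (m3, q1), (m3, q3), (m3, q4), (m2, q0).
M accepts in {m0, m1, m2} and N accepts in {q0, q1, q3, q4}. The reachable pairs whose M-component is accepting are (m0, q0), (m1, q3), (m2, q4), (m2, q3), (m2, q0); in each of them the N-component is accepting too, so the product for L(M) \ L(N) (M-component accepting, N-component rejecting) has no reachable accepting pair and the difference is empty.
Hence every string in L(M) is also in L(N).

Yes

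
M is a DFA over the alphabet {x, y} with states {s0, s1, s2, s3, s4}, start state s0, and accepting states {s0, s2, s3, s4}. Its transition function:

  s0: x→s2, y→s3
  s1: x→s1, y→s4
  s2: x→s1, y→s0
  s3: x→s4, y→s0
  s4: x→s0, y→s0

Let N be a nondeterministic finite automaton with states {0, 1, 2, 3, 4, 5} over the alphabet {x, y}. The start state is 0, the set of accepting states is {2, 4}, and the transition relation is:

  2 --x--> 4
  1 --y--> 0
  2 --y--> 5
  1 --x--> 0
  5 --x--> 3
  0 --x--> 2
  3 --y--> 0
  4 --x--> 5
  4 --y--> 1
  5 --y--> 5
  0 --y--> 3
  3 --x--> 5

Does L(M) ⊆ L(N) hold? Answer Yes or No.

No

The empty string ε is in L(M) but not in L(N).
So L(M) ⊄ L(N).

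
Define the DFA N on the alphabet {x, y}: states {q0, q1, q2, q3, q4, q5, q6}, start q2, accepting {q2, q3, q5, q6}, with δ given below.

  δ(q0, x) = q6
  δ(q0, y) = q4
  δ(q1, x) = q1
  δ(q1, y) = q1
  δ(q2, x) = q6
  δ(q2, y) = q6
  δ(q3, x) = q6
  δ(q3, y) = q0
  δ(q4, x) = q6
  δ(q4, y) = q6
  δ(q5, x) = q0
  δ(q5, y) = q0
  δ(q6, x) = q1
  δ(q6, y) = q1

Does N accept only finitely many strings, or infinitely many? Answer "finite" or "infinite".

finite

The useful states (reachable from q2 and able to reach an accepting state) are {q2, q6}.
Restricted to these states the transition graph has no cycle, so every accepting path has bounded length and L is finite.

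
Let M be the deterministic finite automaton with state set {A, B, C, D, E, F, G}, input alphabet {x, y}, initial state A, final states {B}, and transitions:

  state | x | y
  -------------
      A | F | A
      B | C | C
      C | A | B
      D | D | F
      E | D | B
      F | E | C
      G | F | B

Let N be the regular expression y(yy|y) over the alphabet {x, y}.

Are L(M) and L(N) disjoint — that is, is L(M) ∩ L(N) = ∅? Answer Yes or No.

Converting the expression N to a DFA (subset construction, then merging equivalent states) gives the minimal DFA with states {n0, n1, n2, n3, n4}, start state n0, accepting states {n3, n4} and transitions n0: x→n1, y→n2; n1: x→n1, y→n1; n2: x→n1, y→n3; n3: x→n1, y→n4; n4: x→n1, y→n1.
Exploring the product automaton M × N from the start pair (A, n0), following both machines on each input symbol, reaches 10 state pairs: (A, n0), (F, n1), (A, n2), (E, n1), (C, n1), (A, n3), (D, n1), (B, n1), (A, n1), (A, n4).
M accepts in {B} and N accepts in {n3, n4}; no reachable pair has both components accepting, so no string drives both machines to acceptance simultaneously and L(M) ∩ L(N) = ∅.
So no string is accepted by both, and the intersection is empty.

Yes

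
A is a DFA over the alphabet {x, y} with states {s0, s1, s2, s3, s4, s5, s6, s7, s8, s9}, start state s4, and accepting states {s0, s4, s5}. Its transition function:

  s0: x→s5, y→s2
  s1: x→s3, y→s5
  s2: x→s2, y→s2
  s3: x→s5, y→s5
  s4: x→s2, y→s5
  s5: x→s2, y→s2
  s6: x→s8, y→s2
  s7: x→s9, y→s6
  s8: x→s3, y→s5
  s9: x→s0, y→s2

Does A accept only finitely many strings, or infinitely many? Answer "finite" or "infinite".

The useful states (reachable from s4 and able to reach an accepting state) are {s4, s5}.
Restricted to these states the transition graph has no cycle, so every accepting path has bounded length and L is finite.

finite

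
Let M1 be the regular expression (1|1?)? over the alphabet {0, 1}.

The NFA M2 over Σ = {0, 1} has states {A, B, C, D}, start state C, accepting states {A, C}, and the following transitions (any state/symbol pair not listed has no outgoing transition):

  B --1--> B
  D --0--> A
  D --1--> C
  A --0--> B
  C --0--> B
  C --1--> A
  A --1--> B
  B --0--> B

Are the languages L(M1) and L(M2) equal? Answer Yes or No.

Yes

Converting the expression M1 to a DFA (subset construction, then merging equivalent states) gives the minimal DFA with states {r0, r1, r2}, start state r0, accepting states {r0, r2} and transitions r0: 0→r1, 1→r2; r1: 0→r1, 1→r1; r2: 0→r1, 1→r1.
Exploring the product automaton M1 × M2 from the start pair (r0, C), following both machines on each input symbol, reaches 3 state pairs: (r0, C), (r1, B), (r2, A).
M1 accepts in {r0, r2} and M2 accepts in {A, C}. In every reachable pair the two components are either both accepting — (r0, C), (r2, A) — or both non-accepting, so no string is accepted by exactly one of the machines: L(M1) \ L(M2) and L(M2) \ L(M1) are both empty.
Hence every string is accepted by M1 iff it is accepted by M2, and the two languages coincide.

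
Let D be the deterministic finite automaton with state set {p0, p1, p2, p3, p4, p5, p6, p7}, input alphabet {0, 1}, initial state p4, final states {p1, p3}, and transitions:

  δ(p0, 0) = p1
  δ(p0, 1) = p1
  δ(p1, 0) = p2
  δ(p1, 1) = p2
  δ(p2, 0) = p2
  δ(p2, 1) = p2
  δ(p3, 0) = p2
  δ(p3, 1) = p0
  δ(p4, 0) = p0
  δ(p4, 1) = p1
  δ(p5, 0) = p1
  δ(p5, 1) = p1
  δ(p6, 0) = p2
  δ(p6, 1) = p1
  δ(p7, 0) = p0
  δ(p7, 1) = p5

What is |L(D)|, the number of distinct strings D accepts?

The useful subgraph on states {p0, p1, p4} is acyclic, so L(D) is finite; the longest accepting path visits 3 useful states, giving maximum string length 2.
Counting accepting paths from p4 by length: 1 of length 1, 2 of length 2. Total 3.

3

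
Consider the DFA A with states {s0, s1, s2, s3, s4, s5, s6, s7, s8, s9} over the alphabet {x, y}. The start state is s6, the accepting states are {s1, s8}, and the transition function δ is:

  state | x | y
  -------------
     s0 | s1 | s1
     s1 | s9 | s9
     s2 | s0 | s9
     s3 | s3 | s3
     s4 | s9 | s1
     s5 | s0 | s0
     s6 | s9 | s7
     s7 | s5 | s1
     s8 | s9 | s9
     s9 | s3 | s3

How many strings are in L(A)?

5

The useful subgraph on states {s0, s1, s5, s6, s7} is acyclic, so L(A) is finite; the longest accepting path visits 5 useful states, giving maximum string length 4.
Counting accepting paths from s6 by length: 1 of length 2, 4 of length 4. Total 5.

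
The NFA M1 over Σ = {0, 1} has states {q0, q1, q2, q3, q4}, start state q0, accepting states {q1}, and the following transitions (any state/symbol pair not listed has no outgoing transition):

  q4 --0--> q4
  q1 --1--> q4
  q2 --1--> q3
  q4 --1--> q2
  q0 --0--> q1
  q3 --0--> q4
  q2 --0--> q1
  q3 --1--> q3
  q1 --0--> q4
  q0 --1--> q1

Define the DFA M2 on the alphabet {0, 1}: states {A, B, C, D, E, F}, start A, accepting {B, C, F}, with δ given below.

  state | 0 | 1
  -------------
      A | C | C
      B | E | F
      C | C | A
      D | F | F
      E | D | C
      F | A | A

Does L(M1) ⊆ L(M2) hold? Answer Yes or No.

Yes

Exploring the product automaton M1 × M2 from the start pair (q0, A), following both machines on each input symbol, reaches 8 state pairs: (q0, A), (q1, C), (q4, C), (q4, A), (q2, A), (q2, C), (q3, C), (q3, A).
M1 accepts in {q1} and M2 accepts in {B, C, F}. The reachable pairs whose M1-component is accepting are (q1, C); in each of them the M2-component is accepting too, so the product for L(M1) \ L(M2) (M1-component accepting, M2-component rejecting) has no reachable accepting pair and the difference is empty.
Hence every string in L(M1) is also in L(M2).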